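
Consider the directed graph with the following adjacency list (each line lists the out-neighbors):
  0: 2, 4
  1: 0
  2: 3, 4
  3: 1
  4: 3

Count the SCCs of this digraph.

1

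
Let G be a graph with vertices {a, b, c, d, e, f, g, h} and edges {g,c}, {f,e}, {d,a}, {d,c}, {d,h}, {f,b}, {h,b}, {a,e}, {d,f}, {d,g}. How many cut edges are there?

The edges on the cycle d-g-c-d are not bridges since each lies on that cycle.
Every edge lies on some cycle, so there are no bridges.

0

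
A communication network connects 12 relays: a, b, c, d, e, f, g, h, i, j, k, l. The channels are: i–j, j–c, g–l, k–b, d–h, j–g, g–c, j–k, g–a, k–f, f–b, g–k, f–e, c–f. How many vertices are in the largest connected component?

10

Starting from d we can reach d, h. That is one component of size 2.
Starting from a we can reach a, b, c, e, f, g, i, j, k, l. That is one component of size 10.
The largest has 10 vertices.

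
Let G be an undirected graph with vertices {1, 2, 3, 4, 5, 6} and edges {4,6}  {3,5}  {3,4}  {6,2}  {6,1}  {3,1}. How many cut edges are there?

2

The edges on the cycle 3-4-6-1-3 are not bridges since each lies on that cycle.
But removing 6–2 disconnects 6 from 2; removing 3–5 disconnects 3 from 5 — these are bridges.
That makes 2 bridges.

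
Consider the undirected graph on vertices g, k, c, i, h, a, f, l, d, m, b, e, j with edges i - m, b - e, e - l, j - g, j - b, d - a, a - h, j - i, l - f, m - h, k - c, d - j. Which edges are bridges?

b-e, b-j, c-k, e-l, f-l, g-j

The edges on the cycle d-j-i-m-h-a-d are not bridges since each lies on that cycle.
But removing f - l disconnects f from l; removing k - c disconnects k from c; removing e - l disconnects e from l; removing j - b disconnects j from b — these are bridges.
In total 6 edges are bridges.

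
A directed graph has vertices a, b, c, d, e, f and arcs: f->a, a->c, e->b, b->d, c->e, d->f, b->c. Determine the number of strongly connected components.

{a, b, c, d, e, f} are all mutually reachable — one SCC of size 6.
That gives 1 strongly connected component.

1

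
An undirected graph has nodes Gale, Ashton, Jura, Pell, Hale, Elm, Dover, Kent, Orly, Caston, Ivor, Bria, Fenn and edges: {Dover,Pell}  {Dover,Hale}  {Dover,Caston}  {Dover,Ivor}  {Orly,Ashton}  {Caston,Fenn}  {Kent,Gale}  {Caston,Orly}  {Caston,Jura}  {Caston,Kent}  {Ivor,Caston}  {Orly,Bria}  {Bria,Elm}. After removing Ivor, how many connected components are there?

1

With Ivor gone, the remaining components are: {Elm, Bria, Fenn, Gale, Hale, Jura, Kent, Orly, Pell, Dover, Ashton, Caston}.
That is 1 component.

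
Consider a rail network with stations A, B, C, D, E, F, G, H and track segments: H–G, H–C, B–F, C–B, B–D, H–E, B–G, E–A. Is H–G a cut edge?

No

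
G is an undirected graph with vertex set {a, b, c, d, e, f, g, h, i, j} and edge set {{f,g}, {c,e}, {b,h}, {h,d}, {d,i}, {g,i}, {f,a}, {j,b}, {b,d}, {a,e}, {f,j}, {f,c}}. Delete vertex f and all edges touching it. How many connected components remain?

2

With f gone, the remaining components are: {a, c, e}; {b, d, g, h, i, j}.
That is 2 components.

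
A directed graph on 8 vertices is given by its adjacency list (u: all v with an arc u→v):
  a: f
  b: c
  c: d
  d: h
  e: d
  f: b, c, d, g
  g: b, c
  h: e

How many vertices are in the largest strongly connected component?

{d, e, h} are all mutually reachable — one SCC of size 3.
{a} is an SCC by itself.
{b} is an SCC by itself.
{g} is an SCC by itself.
{f} is an SCC by itself.
(and 1 more singleton SCC)
The largest has 3 vertices.

3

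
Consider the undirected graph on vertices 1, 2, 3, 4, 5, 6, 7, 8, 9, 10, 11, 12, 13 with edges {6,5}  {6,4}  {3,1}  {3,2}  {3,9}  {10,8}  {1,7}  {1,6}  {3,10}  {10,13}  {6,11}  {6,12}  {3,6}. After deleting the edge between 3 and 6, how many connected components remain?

3 and 6 are still connected via 3-1-6, so the component count stays at 1.

1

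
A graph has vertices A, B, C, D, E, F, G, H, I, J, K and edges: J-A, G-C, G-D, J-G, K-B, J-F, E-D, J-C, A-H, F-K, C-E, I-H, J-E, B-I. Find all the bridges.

The edges on the cycle J-G-D-E-J are not bridges since each lies on that cycle.
Every edge lies on some cycle, so there are no bridges.

none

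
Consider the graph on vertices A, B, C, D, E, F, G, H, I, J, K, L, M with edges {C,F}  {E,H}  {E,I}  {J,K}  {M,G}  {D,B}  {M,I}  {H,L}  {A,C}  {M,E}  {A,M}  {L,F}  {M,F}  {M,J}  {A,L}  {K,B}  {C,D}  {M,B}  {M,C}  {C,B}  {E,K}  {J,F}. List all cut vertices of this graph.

Removing M increases the component count from 1 to 2, so M is a cut vertex.
By contrast removing F leaves 1 component; it is not a cut vertex. No other vertex is a cut vertex either.

M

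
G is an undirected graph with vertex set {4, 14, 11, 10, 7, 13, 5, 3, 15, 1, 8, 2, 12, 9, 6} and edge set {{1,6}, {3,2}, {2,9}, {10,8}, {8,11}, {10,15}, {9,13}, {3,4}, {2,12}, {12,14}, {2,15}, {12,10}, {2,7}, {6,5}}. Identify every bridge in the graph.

The edges on the cycle 2-12-10-15-2 are not bridges since each lies on that cycle.
But removing 4–3 disconnects 4 from 3; removing 2–9 disconnects 2 from 9; removing 8–11 disconnects 8 from 11; removing 6–5 disconnects 6 from 5 — these are bridges.
In total 10 edges are bridges.

1-6, 10-8, 11-8, 12-14, 13-9, 2-3, 2-7, 2-9, 3-4, 5-6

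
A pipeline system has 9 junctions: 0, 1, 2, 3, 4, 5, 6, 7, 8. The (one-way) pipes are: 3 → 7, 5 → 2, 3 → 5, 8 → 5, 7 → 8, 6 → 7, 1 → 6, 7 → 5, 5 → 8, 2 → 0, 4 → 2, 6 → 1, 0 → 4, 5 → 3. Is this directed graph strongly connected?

No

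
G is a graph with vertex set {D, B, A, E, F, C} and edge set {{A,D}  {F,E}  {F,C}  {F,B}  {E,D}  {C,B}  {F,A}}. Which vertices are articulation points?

Removing F increases the component count from 1 to 2, so F is a cut vertex.
By contrast removing C leaves 1 component; it is not a cut vertex. No other vertex is a cut vertex either.

F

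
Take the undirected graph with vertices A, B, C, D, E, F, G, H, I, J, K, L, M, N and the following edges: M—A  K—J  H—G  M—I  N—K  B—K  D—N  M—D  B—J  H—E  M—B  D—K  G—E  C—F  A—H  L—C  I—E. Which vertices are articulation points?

C, M

Removing C increases the component count from 2 to 3, so C is a cut vertex.
Removing M increases the component count from 2 to 3, so M is a cut vertex.
By contrast removing A leaves 2 components; it is not a cut vertex. No other vertex is a cut vertex either.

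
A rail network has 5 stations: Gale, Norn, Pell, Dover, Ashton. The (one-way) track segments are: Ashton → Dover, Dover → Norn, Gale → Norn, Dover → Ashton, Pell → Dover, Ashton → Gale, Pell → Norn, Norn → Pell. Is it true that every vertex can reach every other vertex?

From Gale we can reach every vertex (Gale, Norn, Pell, Dover, Ashton), and every vertex can reach Gale (Gale, Norn, Pell, Dover, Ashton). So the whole graph is one strongly connected component.

Yes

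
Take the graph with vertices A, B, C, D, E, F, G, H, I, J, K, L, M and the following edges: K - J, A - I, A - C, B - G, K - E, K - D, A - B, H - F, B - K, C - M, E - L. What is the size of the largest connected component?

Starting from F we can reach F, H. That is one component of size 2.
Starting from A we can reach A, B, C, D, E, G, I, J, K, L, M. That is one component of size 11.
The largest has 11 vertices.

11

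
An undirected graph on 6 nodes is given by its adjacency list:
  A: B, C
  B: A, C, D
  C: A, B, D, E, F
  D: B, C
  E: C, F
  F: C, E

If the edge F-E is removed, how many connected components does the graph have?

1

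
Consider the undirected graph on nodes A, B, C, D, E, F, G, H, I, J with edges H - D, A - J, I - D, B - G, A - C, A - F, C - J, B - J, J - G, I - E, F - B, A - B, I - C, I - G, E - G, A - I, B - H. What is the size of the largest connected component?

Starting from A we can reach A, B, C, D, E, F, G, H, I, J. That is one component of size 10.
The largest has 10 vertices.

10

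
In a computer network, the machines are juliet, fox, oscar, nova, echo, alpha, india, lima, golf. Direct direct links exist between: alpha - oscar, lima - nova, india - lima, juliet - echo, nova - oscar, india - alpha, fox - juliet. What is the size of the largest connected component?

5

golf is isolated — a component by itself.
Starting from fox we can reach fox, echo, juliet. That is one component of size 3.
Starting from lima we can reach lima, nova, alpha, india, oscar. That is one component of size 5.
The largest has 5 vertices.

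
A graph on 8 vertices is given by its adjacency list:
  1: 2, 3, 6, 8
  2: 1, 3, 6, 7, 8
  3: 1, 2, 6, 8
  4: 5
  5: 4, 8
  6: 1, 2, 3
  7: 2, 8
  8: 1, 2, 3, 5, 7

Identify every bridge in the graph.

The edges on the cycle 8-2-7-8 are not bridges since each lies on that cycle.
But removing 5-8 disconnects 5 from 8; removing 4-5 disconnects 4 from 5 — these are bridges.

4-5, 5-8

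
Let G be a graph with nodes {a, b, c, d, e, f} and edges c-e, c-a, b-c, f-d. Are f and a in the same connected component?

No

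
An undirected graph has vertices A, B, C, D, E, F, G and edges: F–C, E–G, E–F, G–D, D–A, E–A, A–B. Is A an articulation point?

Yes

Deleting A raises the number of components from 1 to 2, so A is a cut vertex.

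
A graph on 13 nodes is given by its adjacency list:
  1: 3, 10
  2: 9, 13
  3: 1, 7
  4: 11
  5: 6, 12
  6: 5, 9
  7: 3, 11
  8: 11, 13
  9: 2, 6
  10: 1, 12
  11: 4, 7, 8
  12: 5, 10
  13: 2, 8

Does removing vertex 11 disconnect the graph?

Deleting 11 raises the number of components from 1 to 2, so 11 is a cut vertex.

Yes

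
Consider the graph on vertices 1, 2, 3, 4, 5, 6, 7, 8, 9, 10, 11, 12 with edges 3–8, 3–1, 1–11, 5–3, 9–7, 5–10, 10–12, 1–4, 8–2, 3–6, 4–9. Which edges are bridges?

removing 3–8 disconnects 3 from 8; removing 10–12 disconnects 10 from 12; removing 5–10 disconnects 5 from 10; removing 5–3 disconnects 5 from 3 — these are bridges.
In total 11 edges are bridges.

1-11, 1-3, 1-4, 10-12, 10-5, 2-8, 3-5, 3-6, 3-8, 4-9, 7-9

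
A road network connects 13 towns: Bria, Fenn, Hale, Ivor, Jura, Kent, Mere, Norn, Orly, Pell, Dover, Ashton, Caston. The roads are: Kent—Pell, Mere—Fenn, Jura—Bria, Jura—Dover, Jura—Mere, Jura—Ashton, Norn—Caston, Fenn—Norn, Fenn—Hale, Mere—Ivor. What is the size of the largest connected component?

Orly is isolated — a component by itself.
Starting from Kent we can reach Kent, Pell. That is one component of size 2.
Starting from Bria we can reach Bria, Fenn, Hale, Ivor, Jura, Mere, Norn, Dover, Ashton, Caston. That is one component of size 10.
The largest has 10 vertices.

10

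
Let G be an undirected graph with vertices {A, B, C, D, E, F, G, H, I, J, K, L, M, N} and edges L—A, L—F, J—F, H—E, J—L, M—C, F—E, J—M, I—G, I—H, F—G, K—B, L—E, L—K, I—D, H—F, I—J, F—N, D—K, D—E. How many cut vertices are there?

5

Removing F increases the component count from 1 to 2, so F is a cut vertex.
Removing J increases the component count from 1 to 2, so J is a cut vertex.
Removing K increases the component count from 1 to 2, so K is a cut vertex.
Likewise L, M are cut vertices.
By contrast removing G leaves 1 component; it is not a cut vertex. No other vertex is a cut vertex either.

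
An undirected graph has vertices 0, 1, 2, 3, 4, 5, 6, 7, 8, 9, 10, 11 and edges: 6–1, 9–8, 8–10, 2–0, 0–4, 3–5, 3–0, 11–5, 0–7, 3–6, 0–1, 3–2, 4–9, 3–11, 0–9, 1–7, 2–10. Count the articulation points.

Removing 3 increases the component count from 1 to 2, so 3 is a cut vertex.
By contrast removing 6 leaves 1 component; it is not a cut vertex. No other vertex is a cut vertex either.

1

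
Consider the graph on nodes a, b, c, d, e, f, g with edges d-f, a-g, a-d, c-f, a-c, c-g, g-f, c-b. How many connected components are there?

2

e is isolated — a component by itself.
Starting from a we can reach a, b, c, d, f, g. That is one component of size 6.
Total: 2 components.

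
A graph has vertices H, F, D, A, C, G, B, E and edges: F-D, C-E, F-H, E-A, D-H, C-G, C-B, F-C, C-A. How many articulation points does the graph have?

2

Removing C increases the component count from 1 to 4, so C is a cut vertex.
Removing F increases the component count from 1 to 2, so F is a cut vertex.
By contrast removing D leaves 1 component; it is not a cut vertex. No other vertex is a cut vertex either.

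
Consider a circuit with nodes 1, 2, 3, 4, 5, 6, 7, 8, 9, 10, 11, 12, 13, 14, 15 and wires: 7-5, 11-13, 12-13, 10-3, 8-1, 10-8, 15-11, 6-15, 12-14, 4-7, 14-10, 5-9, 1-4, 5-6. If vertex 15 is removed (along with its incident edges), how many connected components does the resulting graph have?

2

With 15 gone, the remaining components are: {2}; {1, 3, 4, 5, 6, 7, 8, 9, 10, 11, 12, 13, 14}.
That is 2 components.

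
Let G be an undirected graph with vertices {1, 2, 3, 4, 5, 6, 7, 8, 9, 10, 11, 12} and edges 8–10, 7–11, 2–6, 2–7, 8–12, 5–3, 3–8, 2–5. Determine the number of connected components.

4

9 is isolated — a component by itself.
1 is isolated — a component by itself.
4 is isolated — a component by itself.
Starting from 2 we can reach 2, 3, 5, 6, 7, 8, 10, 11, 12. That is one component of size 9.
Total: 4 components.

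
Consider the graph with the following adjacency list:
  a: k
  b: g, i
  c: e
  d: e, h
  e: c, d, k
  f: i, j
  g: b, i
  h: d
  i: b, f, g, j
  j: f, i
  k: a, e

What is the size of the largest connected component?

6

Starting from b we can reach b, f, g, i, j. That is one component of size 5.
Starting from a we can reach a, c, d, e, h, k. That is one component of size 6.
The largest has 6 vertices.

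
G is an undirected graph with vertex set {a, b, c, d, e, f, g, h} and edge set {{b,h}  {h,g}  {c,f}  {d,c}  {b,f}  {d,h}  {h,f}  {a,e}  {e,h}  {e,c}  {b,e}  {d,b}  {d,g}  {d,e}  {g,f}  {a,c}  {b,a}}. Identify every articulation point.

Removing g, for instance, still leaves 1 component. No single vertex removal increases the component count — the graph has no articulation points.

none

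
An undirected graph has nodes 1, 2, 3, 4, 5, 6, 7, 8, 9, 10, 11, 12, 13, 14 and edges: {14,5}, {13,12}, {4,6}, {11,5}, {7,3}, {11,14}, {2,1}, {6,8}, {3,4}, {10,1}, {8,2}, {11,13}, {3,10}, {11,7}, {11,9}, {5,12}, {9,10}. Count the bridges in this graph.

The edges on the cycle 3-4-6-8-2-1-10-3 are not bridges since each lies on that cycle.
Every edge lies on some cycle, so there are no bridges.

0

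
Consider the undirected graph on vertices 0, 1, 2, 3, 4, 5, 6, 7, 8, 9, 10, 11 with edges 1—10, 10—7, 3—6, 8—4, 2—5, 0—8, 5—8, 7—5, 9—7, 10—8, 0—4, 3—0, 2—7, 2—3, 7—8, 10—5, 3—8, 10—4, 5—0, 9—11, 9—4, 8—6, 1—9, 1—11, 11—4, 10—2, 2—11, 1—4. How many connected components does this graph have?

Starting from 0 we can reach 0, 1, 2, 3, 4, 5, 6, 7, 8, 9, 10, 11. That is one component of size 12.
Total: 1 component.

1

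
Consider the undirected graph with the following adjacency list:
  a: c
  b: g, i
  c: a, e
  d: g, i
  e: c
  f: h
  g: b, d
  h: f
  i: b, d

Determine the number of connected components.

Starting from f we can reach f, h. That is one component of size 2.
Starting from a we can reach a, c, e. That is one component of size 3.
Starting from b we can reach b, d, g, i. That is one component of size 4.
Total: 3 components.

3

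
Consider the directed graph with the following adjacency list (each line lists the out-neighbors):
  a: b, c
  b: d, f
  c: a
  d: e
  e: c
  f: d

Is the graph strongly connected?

Yes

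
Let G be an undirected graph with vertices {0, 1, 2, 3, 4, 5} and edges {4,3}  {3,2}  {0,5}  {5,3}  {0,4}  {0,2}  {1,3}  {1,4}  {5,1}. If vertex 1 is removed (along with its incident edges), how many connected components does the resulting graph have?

1

With 1 gone, the remaining components are: {0, 2, 3, 4, 5}.
That is 1 component.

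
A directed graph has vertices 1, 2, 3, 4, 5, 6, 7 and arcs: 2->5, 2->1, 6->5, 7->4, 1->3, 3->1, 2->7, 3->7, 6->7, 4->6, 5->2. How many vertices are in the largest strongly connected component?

7

{1, 2, 3, 4, 5, 6, 7} are all mutually reachable — one SCC of size 7.
The largest has 7 vertices.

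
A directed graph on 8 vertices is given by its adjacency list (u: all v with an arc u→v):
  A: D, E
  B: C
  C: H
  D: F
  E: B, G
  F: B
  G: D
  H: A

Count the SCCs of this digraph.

{A, B, C, D, E, F, G, H} are all mutually reachable — one SCC of size 8.
That gives 1 strongly connected component.

1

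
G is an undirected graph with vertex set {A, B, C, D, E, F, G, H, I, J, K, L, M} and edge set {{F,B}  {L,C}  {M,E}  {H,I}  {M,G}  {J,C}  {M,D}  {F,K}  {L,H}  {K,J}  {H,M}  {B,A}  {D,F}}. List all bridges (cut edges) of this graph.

The edges on the cycle L-H-M-D-F-K-J-C-L are not bridges since each lies on that cycle.
But removing M - E disconnects M from E; removing H - I disconnects H from I; removing B - A disconnects B from A; removing G - M disconnects G from M — these are bridges.
In total 5 edges are bridges.

A-B, B-F, E-M, G-M, H-I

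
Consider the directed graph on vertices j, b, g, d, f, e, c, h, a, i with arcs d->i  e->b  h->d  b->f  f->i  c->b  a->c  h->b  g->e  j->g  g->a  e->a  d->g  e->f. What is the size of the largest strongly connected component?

1

{g} is an SCC by itself.
{h} is an SCC by itself.
{f} is an SCC by itself.
{a} is an SCC by itself.
{d} is an SCC by itself.
(and 5 more singleton SCCs)
The largest has 1 vertex.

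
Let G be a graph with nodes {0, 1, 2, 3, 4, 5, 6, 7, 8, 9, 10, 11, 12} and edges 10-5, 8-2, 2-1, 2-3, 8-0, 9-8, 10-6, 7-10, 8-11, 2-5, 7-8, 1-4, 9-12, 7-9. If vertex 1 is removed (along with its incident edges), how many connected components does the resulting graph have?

2

With 1 gone, the remaining components are: {4}; {0, 2, 3, 5, 6, 7, 8, 9, 10, 11, 12}.
That is 2 components.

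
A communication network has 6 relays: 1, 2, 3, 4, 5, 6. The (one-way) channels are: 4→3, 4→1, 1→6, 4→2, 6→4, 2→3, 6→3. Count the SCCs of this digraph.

4

{1, 4, 6} are all mutually reachable — one SCC of size 3.
{3} is an SCC by itself.
{2} is an SCC by itself.
{5} is an SCC by itself.
That gives 4 strongly connected components.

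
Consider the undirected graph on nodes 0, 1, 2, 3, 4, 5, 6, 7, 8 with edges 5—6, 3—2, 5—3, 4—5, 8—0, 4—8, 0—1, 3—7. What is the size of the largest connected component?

Starting from 0 we can reach 0, 1, 2, 3, 4, 5, 6, 7, 8. That is one component of size 9.
The largest has 9 vertices.

9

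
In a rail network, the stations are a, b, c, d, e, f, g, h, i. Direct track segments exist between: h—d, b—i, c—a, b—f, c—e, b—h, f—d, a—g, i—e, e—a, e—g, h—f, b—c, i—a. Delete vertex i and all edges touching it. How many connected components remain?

1

With i gone, the remaining components are: {a, b, c, d, e, f, g, h}.
That is 1 component.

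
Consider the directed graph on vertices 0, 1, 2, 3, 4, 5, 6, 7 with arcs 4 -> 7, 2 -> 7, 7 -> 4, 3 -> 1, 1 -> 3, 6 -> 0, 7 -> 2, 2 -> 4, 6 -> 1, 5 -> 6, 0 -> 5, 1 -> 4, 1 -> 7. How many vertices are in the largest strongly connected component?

3

{0, 5, 6} are all mutually reachable — one SCC of size 3.
{2, 4, 7} are all mutually reachable — one SCC of size 3.
{1, 3} are all mutually reachable — one SCC of size 2.
The largest has 3 vertices.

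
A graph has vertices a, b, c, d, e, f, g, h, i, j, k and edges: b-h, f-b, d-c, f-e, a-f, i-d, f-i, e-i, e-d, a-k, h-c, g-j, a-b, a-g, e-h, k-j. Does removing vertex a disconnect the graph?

Deleting a raises the number of components from 1 to 2, so a is a cut vertex.

Yes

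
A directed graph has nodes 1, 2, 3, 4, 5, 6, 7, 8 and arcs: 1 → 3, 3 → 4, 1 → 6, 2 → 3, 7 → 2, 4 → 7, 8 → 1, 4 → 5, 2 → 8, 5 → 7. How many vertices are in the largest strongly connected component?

7

{1, 2, 3, 4, 5, 7, 8} are all mutually reachable — one SCC of size 7.
{6} is an SCC by itself.
The largest has 7 vertices.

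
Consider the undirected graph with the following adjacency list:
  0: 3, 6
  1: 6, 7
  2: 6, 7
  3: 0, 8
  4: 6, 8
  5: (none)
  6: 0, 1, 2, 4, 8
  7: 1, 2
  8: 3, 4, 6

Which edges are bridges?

The edges on the cycle 6-2-7-1-6 are not bridges since each lies on that cycle.
Every edge lies on some cycle, so there are no bridges.

none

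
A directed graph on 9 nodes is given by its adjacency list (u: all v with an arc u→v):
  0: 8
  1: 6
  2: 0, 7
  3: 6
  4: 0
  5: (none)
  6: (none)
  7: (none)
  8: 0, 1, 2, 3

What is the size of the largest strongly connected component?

3

{0, 2, 8} are all mutually reachable — one SCC of size 3.
{4} is an SCC by itself.
{7} is an SCC by itself.
{3} is an SCC by itself.
{6} is an SCC by itself.
(and 2 more singleton SCCs)
The largest has 3 vertices.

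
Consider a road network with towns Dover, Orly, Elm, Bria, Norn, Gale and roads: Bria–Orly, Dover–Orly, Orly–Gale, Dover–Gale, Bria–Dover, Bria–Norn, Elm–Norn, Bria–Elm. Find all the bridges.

none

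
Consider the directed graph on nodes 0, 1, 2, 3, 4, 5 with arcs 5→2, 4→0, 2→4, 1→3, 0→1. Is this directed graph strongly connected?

No

There is no directed path from 3 to 4, so the graph is not strongly connected.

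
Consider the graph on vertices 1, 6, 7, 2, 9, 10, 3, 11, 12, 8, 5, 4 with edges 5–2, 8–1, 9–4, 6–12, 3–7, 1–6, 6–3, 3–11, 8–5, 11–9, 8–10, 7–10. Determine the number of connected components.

Starting from 1 we can reach 1, 2, 3, 4, 5, 6, 7, 8, 9, 10, 11, 12. That is one component of size 12.
Total: 1 component.

1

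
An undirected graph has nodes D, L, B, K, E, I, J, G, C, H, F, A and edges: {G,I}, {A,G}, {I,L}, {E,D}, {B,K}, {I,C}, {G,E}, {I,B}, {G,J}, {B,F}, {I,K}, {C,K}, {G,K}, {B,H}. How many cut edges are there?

7

The edges on the cycle I-B-K-C-I are not bridges since each lies on that cycle.
But removing G–J disconnects G from J; removing G–E disconnects G from E; removing I–L disconnects I from L; removing H–B disconnects H from B — these are bridges.
In total 7 edges are bridges.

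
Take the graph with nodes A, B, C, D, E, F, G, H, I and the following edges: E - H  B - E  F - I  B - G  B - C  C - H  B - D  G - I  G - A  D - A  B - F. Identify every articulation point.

B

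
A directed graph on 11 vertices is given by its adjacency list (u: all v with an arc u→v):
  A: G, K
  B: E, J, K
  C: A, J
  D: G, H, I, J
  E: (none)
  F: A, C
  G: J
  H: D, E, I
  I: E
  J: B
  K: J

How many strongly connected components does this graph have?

8

{B, J, K} are all mutually reachable — one SCC of size 3.
{D, H} are all mutually reachable — one SCC of size 2.
{A} is an SCC by itself.
{I} is an SCC by itself.
{G} is an SCC by itself.
(and 3 more singleton SCCs)
That gives 8 strongly connected components.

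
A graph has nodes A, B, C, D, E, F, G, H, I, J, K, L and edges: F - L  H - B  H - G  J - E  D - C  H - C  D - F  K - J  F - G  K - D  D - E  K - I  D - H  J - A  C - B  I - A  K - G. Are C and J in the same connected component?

Yes

From C we can reach A, B, C, D, E, F, G, H, I, J, K, L, which includes J.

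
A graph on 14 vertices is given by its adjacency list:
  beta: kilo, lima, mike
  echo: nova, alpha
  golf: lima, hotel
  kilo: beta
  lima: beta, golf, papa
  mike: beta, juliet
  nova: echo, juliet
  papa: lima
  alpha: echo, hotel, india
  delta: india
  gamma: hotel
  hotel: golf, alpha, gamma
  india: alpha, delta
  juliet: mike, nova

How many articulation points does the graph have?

Removing beta increases the component count from 1 to 2, so beta is a cut vertex.
Removing lima increases the component count from 1 to 2, so lima is a cut vertex.
Removing alpha increases the component count from 1 to 2, so alpha is a cut vertex.
Likewise hotel, india are cut vertices.
By contrast removing papa leaves 1 component; it is not a cut vertex. No other vertex is a cut vertex either.

5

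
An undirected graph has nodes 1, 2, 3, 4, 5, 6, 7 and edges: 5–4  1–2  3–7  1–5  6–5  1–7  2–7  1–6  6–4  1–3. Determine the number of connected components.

Starting from 1 we can reach 1, 2, 3, 4, 5, 6, 7. That is one component of size 7.
Total: 1 component.

1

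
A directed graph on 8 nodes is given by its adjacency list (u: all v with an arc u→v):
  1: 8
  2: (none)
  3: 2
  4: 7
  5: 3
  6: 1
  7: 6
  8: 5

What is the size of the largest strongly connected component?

{5} is an SCC by itself.
{4} is an SCC by itself.
{7} is an SCC by itself.
{8} is an SCC by itself.
{2} is an SCC by itself.
(and 3 more singleton SCCs)
The largest has 1 vertex.

1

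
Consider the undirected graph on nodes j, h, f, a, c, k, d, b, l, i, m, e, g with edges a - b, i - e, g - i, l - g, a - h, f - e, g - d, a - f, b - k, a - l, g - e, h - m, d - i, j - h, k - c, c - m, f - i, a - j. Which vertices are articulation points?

Removing a increases the component count from 1 to 2, so a is a cut vertex.
By contrast removing k leaves 1 component; it is not a cut vertex. No other vertex is a cut vertex either.

a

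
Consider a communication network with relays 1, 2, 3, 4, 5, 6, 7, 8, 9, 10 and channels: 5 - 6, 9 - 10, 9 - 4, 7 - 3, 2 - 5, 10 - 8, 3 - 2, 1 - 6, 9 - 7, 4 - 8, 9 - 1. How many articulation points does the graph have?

Removing 9 increases the component count from 1 to 2, so 9 is a cut vertex.
By contrast removing 7 leaves 1 component; it is not a cut vertex. No other vertex is a cut vertex either.

1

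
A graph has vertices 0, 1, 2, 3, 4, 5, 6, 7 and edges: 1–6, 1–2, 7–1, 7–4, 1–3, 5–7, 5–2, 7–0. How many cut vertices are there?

2

Removing 1 increases the component count from 1 to 3, so 1 is a cut vertex.
Removing 7 increases the component count from 1 to 3, so 7 is a cut vertex.
By contrast removing 6 leaves 1 component; it is not a cut vertex. No other vertex is a cut vertex either.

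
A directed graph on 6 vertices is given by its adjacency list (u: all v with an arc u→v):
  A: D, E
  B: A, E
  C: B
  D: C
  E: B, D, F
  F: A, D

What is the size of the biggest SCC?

{A, B, C, D, E, F} are all mutually reachable — one SCC of size 6.
The largest has 6 vertices.

6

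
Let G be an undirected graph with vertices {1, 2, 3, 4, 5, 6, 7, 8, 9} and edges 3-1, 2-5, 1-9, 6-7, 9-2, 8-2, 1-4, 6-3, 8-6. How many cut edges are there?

3

The edges on the cycle 8-6-3-1-9-2-8 are not bridges since each lies on that cycle.
But removing 2-5 disconnects 2 from 5; removing 7-6 disconnects 7 from 6; removing 1-4 disconnects 1 from 4 — these are bridges.
That makes 3 bridges.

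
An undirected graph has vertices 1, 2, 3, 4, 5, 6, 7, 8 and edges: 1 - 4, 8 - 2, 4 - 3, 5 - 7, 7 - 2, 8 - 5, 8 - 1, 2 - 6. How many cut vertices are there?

4

Removing 1 increases the component count from 1 to 2, so 1 is a cut vertex.
Removing 2 increases the component count from 1 to 2, so 2 is a cut vertex.
Removing 4 increases the component count from 1 to 2, so 4 is a cut vertex.
Likewise 8 is a cut vertex.
By contrast removing 5 leaves 1 component; it is not a cut vertex. No other vertex is a cut vertex either.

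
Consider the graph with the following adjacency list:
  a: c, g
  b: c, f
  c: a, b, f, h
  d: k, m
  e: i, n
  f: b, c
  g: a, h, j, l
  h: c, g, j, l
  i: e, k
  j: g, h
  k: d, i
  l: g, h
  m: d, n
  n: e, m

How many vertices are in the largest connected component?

8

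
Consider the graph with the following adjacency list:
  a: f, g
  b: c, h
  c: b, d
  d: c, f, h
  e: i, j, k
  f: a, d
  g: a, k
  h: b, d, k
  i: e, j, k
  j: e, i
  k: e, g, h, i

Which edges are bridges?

none

The edges on the cycle k-i-j-e-k are not bridges since each lies on that cycle.
Every edge lies on some cycle, so there are no bridges.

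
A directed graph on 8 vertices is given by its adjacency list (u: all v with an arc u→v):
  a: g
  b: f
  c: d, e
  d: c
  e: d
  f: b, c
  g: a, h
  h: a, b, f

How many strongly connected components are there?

3

{a, g, h} are all mutually reachable — one SCC of size 3.
{c, d, e} are all mutually reachable — one SCC of size 3.
{b, f} are all mutually reachable — one SCC of size 2.
That gives 3 strongly connected components.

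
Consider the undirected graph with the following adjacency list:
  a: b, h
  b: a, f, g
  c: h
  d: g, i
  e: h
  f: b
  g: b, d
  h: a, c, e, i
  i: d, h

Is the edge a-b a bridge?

After removing a-b, the path a-h-i-d-g-b still connects them, so the edge is not a bridge.

No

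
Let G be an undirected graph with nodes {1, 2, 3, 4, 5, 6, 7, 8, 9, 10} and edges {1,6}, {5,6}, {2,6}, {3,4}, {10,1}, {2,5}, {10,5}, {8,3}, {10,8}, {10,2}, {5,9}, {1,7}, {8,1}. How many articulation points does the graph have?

4

Removing 1 increases the component count from 1 to 2, so 1 is a cut vertex.
Removing 3 increases the component count from 1 to 2, so 3 is a cut vertex.
Removing 5 increases the component count from 1 to 2, so 5 is a cut vertex.
Likewise 8 is a cut vertex.
By contrast removing 9 leaves 1 component; it is not a cut vertex. No other vertex is a cut vertex either.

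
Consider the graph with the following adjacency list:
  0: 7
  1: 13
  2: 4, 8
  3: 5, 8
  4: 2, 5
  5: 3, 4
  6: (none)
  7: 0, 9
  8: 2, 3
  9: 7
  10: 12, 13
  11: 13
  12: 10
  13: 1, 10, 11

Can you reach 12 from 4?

No

The component containing 4 is {2, 3, 4, 5, 8}, and 12 is not in it.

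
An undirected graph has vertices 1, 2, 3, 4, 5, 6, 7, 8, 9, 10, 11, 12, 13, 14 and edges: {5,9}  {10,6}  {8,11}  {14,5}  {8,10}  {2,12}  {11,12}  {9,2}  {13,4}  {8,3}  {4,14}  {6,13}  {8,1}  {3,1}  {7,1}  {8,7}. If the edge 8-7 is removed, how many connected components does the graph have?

8 and 7 are still connected via 8-1-7, so the component count stays at 1.

1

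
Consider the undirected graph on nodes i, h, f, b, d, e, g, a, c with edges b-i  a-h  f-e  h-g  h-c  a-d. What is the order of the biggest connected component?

5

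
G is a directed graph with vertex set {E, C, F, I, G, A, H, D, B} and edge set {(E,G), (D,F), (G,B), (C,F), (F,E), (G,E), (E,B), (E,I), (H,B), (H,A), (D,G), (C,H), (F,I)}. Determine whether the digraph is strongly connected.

There is no directed path from G to D, so the graph is not strongly connected.

No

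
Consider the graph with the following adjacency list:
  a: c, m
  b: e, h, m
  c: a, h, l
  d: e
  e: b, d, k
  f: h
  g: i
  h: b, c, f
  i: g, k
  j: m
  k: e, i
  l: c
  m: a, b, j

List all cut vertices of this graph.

Removing b increases the component count from 1 to 2, so b is a cut vertex.
Removing c increases the component count from 1 to 2, so c is a cut vertex.
Removing e increases the component count from 1 to 3, so e is a cut vertex.
Likewise h, i, k, m are cut vertices.
By contrast removing g leaves 1 component; it is not a cut vertex. No other vertex is a cut vertex either.

b, c, e, h, i, k, m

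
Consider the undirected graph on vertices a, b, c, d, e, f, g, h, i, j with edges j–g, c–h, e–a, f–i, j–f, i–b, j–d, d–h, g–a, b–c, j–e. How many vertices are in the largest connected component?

Starting from a we can reach a, b, c, d, e, f, g, h, i, j. That is one component of size 10.
The largest has 10 vertices.

10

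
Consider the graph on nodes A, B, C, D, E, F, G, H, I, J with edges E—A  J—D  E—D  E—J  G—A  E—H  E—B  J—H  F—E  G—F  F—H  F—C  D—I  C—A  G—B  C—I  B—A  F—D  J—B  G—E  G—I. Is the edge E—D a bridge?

No

After removing E—D, the path E-F-D still connects them, so the edge is not a bridge.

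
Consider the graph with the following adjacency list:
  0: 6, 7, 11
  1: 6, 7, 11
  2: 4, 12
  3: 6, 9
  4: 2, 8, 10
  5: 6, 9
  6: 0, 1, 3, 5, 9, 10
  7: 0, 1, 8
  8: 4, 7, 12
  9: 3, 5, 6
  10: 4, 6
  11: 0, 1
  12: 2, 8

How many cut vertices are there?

Removing 6 increases the component count from 1 to 2, so 6 is a cut vertex.
By contrast removing 2 leaves 1 component; it is not a cut vertex. No other vertex is a cut vertex either.

1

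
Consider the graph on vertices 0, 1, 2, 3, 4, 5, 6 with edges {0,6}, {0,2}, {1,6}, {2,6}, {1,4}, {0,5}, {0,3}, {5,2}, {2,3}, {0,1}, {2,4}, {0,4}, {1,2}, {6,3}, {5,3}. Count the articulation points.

0

Removing 0, for instance, still leaves 1 component. No single vertex removal increases the component count — the graph has no articulation points.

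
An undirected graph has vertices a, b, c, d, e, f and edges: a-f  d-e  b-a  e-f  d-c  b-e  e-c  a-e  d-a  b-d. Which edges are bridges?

none

The edges on the cycle a-e-f-a are not bridges since each lies on that cycle.
Every edge lies on some cycle, so there are no bridges.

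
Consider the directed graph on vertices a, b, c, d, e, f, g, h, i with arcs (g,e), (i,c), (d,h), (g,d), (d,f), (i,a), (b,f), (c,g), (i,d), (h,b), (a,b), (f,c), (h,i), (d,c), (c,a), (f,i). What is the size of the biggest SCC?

{a, b, c, d, f, g, h, i} are all mutually reachable — one SCC of size 8.
{e} is an SCC by itself.
The largest has 8 vertices.

8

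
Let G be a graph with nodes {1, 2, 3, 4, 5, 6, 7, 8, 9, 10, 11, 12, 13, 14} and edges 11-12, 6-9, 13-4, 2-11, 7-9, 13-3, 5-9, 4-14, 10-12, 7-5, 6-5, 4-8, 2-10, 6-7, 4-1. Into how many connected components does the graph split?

3

Starting from 2 we can reach 2, 10, 11, 12. That is one component of size 4.
Starting from 5 we can reach 5, 6, 7, 9. That is one component of size 4.
Starting from 1 we can reach 1, 3, 4, 8, 13, 14. That is one component of size 6.
Total: 3 components.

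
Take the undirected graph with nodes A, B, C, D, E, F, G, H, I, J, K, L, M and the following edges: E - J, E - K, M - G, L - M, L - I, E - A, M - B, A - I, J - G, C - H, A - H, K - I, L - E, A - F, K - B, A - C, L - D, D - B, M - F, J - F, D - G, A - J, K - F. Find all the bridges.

none

The edges on the cycle L-E-K-F-M-L are not bridges since each lies on that cycle.
Every edge lies on some cycle, so there are no bridges.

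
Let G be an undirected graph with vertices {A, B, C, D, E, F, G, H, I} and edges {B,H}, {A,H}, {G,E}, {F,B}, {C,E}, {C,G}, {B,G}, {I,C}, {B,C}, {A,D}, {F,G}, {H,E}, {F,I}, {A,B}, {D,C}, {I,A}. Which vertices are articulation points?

none

Removing F, for instance, still leaves 1 component. No single vertex removal increases the component count — the graph has no articulation points.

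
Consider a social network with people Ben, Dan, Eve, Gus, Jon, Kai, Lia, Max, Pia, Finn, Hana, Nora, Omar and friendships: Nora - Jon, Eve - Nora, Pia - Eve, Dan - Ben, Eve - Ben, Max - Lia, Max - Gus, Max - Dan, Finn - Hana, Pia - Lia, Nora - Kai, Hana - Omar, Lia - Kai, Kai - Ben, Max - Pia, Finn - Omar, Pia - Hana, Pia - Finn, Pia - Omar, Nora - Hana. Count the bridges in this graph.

2

The edges on the cycle Pia-Eve-Nora-Hana-Pia are not bridges since each lies on that cycle.
But removing Nora - Jon disconnects Nora from Jon; removing Max - Gus disconnects Max from Gus — these are bridges.
That makes 2 bridges.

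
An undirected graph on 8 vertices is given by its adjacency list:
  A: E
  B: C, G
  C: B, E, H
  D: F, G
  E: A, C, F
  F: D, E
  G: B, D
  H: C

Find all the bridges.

The edges on the cycle C-B-G-D-F-E-C are not bridges since each lies on that cycle.
But removing C-H disconnects C from H; removing E-A disconnects E from A — these are bridges.

A-E, C-H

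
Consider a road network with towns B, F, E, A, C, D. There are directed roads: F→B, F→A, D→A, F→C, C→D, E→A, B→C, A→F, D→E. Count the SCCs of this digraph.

{A, B, C, D, E, F} are all mutually reachable — one SCC of size 6.
That gives 1 strongly connected component.

1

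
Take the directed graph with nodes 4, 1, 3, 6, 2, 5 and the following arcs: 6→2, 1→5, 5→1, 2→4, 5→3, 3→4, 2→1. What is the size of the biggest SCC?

2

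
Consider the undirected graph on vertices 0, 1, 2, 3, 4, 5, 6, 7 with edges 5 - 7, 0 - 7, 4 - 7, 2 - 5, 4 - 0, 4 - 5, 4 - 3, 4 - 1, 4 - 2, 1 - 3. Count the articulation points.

Removing 4 increases the component count from 2 to 3, so 4 is a cut vertex.
By contrast removing 5 leaves 2 components; it is not a cut vertex. No other vertex is a cut vertex either.

1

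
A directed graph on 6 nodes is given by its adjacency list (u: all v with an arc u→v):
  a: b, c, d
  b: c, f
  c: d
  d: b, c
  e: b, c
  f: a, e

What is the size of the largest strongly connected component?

6

{a, b, c, d, e, f} are all mutually reachable — one SCC of size 6.
The largest has 6 vertices.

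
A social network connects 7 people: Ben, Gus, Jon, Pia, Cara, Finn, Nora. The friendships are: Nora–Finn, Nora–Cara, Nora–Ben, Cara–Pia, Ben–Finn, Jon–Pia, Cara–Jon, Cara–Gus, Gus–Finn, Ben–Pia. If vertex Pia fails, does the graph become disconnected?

No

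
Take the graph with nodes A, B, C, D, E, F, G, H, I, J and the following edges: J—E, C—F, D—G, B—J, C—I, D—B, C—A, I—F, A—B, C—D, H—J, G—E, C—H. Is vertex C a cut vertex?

Yes

Deleting C raises the number of components from 1 to 2, so C is a cut vertex.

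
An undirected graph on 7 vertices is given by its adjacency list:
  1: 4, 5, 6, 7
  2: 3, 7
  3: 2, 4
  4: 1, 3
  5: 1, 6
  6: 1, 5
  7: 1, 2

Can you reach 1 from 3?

Yes

From 3 we can reach 1, 2, 3, 4, 5, 6, 7, which includes 1.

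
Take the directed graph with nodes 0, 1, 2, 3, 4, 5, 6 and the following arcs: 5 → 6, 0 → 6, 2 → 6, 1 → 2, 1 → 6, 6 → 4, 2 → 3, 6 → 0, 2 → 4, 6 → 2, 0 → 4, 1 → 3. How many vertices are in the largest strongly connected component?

3

{0, 2, 6} are all mutually reachable — one SCC of size 3.
{3} is an SCC by itself.
{1} is an SCC by itself.
{5} is an SCC by itself.
{4} is an SCC by itself.
The largest has 3 vertices.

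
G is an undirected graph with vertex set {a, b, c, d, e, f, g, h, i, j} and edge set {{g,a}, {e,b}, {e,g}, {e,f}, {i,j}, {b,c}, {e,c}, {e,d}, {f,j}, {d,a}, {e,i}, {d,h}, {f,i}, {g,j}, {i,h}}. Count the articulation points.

1

Removing e increases the component count from 1 to 2, so e is a cut vertex.
By contrast removing b leaves 1 component; it is not a cut vertex. No other vertex is a cut vertex either.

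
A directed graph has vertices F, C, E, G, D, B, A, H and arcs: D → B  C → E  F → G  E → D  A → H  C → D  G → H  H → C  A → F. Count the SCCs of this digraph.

{B} is an SCC by itself.
{G} is an SCC by itself.
{D} is an SCC by itself.
{E} is an SCC by itself.
{H} is an SCC by itself.
(and 3 more singleton SCCs)
That gives 8 strongly connected components.

8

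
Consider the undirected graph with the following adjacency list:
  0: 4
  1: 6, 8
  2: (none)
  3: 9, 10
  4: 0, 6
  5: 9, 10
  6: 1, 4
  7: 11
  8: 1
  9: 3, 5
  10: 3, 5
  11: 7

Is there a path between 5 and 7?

The component containing 5 is {3, 5, 9, 10}, and 7 is not in it.

No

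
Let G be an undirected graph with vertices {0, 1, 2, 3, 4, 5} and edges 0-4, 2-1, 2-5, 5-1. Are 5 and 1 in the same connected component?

From 5 we can reach 1, 2, 5, which includes 1.

Yes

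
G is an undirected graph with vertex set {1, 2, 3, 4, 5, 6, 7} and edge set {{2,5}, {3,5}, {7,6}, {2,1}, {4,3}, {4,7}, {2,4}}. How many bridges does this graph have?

The edges on the cycle 2-4-3-5-2 are not bridges since each lies on that cycle.
But removing 7-6 disconnects 7 from 6; removing 4-7 disconnects 4 from 7; removing 2-1 disconnects 2 from 1 — these are bridges.
That makes 3 bridges.

3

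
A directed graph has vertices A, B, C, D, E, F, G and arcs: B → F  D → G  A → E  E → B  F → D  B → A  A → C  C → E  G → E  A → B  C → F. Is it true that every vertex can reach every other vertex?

Yes

From B we can reach every vertex (A, B, C, D, E, F, G), and every vertex can reach B (A, B, C, D, E, F, G). So the whole graph is one strongly connected component.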